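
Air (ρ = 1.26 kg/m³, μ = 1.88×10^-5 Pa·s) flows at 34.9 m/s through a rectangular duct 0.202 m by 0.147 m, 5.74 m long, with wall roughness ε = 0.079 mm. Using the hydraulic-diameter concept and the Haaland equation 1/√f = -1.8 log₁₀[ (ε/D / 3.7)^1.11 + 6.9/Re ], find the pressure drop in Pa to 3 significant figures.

Hydraulic diameter D_h = 4A/P = 4·(0.202·0.147)/(2·(0.202+0.147)) = 0.1188/0.698 = 0.1702 m.
Re = ρVD_h/μ = 1.26·34.9·0.1702/1.88e-05 = 3.98e+05.
ε/D_h = 7.9e-05/0.1702 = 0.000464; Haaland gives 1/√f = -1.8 log₁₀[4.67e-05+1.73e-05] = 7.548, so f = 0.01755.
ΔP = f(L/D_h)(ρV²/2) = 0.01755·5.74/0.1702·767.3 = 454.3 Pa.

ΔP ≈ 454 Pa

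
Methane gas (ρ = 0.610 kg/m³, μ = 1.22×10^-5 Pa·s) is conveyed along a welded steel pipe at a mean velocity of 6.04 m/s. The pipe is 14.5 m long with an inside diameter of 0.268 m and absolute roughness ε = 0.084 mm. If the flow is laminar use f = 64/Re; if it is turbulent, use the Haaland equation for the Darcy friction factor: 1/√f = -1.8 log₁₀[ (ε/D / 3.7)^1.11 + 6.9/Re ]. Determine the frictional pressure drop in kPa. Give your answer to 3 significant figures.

ΔP ≈ 0.0120 kPa

Reynolds number Re = ρVD/μ = 0.61 · 6.04 · 0.268 / 1.22e-05 = 8.094e+04.
Re > 4000 → turbulent. Relative roughness ε/D = 8.4e-05/0.268 = 0.000313. Haaland: 1/√f = -1.8 log₁₀[(0.000313/3.7)^1.11 + 6.9/8.094e+04] = -1.8 log₁₀[3.02e-05 + 8.53e-05] = 7.088, so f = 0.01991.
Darcy-Weisbach: ΔP = f(L/D)(ρV²/2) = 0.01991·(14.5/0.268)·(0.61·6.04²/2) = 0.01991·54.1·11.13 = 11.98 Pa.
ΔP = 11.98 Pa = 0.0120 kPa.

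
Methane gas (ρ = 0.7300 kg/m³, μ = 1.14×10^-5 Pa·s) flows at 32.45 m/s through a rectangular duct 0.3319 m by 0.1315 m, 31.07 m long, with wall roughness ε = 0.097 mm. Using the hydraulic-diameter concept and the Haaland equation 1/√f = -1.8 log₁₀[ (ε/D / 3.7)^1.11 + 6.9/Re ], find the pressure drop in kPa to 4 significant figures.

Hydraulic diameter D_h = 4A/P = 4·(0.3319·0.1315)/(2·(0.3319+0.1315)) = 0.1746/0.9268 = 0.1884 m.
Re = ρVD_h/μ = 0.73·32.45·0.1884/1.14e-05 = 3.914e+05.
ε/D_h = 9.7e-05/0.1884 = 0.000515; Haaland gives 1/√f = -1.8 log₁₀[5.24e-05+1.76e-05] = 7.478, so f = 0.01788.
ΔP = f(L/D_h)(ρV²/2) = 0.01788·31.07/0.1884·384.3 = 1134 Pa.
ΔP = 1.134 kPa.

ΔP ≈ 1.134 kPa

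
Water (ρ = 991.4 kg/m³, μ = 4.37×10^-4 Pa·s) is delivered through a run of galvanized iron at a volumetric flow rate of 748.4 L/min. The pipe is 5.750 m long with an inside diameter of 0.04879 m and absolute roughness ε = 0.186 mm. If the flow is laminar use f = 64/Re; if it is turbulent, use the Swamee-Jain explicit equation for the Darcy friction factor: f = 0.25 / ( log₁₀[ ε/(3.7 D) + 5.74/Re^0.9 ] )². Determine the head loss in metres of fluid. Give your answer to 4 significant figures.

Q = 748.4 L/min = 748.4/60000 = 0.01247 m³/s.
Cross-sectional area A = πD²/4 = π(0.04879)²/4 = 0.00187 m²; mean velocity V = Q/A = 0.01247/0.00187 = 6.672 m/s.
Reynolds number Re = ρVD/μ = 991.4 · 6.672 · 0.04879 / 0.000437 = 7.385e+05.
Re > 4000 → turbulent. Relative roughness ε/D = 0.000186/0.04879 = 0.00381. Swamee-Jain: f = 0.25/(log₁₀[0.00381/3.7 + 5.74/7.385e+05^0.9])² = 0.25/(log₁₀[0.00103 + 3e-05])² = 0.25/(-2.975)² = 0.02826.
Darcy-Weisbach: ΔP = f(L/D)(ρV²/2) = 0.02826·(5.75/0.04879)·(991.4·6.672²/2) = 0.02826·117.9·2.206e+04 = 7.347e+04 Pa.
Head loss h_f = ΔP/(ρg) = 7.347e+04/(991.4·9.81) = 7.554 m.

h_f ≈ 7.554 m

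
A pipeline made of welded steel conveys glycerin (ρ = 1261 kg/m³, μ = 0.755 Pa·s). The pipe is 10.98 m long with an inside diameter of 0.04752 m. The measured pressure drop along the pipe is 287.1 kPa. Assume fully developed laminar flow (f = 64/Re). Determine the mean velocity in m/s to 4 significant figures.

For laminar flow, f = 64/Re with Re = ρVD/μ, so Darcy-Weisbach reduces to ΔP = 32μLV/D². Solving for V: V = ΔP·D²/(32μL) = 2.871e+05·(0.04752)²/(32·0.755·10.98) = 2.444 m/s.
Check: Re = ρVD/μ = 1261·2.444·0.04752/0.755 = 194 < 2300, so the laminar assumption holds.

V ≈ 2.444 m/s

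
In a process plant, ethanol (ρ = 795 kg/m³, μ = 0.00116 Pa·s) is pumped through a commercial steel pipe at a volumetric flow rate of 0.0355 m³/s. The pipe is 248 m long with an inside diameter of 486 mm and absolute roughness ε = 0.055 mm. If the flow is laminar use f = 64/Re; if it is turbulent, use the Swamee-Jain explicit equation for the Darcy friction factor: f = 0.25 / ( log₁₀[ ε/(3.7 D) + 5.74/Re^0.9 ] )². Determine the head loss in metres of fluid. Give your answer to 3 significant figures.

Cross-sectional area A = πD²/4 = π(0.486)²/4 = 0.1855 m²; mean velocity V = Q/A = 0.0355/0.1855 = 0.1914 m/s.
Reynolds number Re = ρVD/μ = 795 · 0.1914 · 0.486 / 0.00116 = 6.374e+04.
Re > 4000 → turbulent. Relative roughness ε/D = 5.5e-05/0.486 = 0.000113. Swamee-Jain: f = 0.25/(log₁₀[0.000113/3.7 + 5.74/6.374e+04^0.9])² = 0.25/(log₁₀[3.06e-05 + 0.000272])² = 0.25/(-3.519)² = 0.02019.
Darcy-Weisbach: ΔP = f(L/D)(ρV²/2) = 0.02019·(248/0.486)·(795·0.1914²/2) = 0.02019·510.3·14.56 = 150 Pa.
Head loss h_f = ΔP/(ρg) = 150/(795·9.81) = 0.0192 m.

h_f ≈ 0.0192 m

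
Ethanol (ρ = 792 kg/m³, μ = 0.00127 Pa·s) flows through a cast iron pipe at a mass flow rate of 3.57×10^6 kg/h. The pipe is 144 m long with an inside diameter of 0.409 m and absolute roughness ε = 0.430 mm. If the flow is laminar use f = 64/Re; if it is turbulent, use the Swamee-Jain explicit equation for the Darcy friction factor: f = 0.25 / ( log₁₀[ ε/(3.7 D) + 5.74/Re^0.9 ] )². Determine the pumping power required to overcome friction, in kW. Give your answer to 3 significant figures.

ṁ = 3.57×10^6 kg/h = 3.57×10^6/3600 = 991.7 kg/s.
A = πD²/4 = π(0.409)²/4 = 0.1314 m²; mean velocity V = ṁ/(ρA) = 991.7/(792 · 0.1314) = 9.53 m/s.
Reynolds number Re = ρVD/μ = 792 · 9.53 · 0.409 / 0.00127 = 2.431e+06.
Re > 4000 → turbulent. Relative roughness ε/D = 0.00043/0.409 = 0.00105. Swamee-Jain: f = 0.25/(log₁₀[0.00105/3.7 + 5.74/2.431e+06^0.9])² = 0.25/(log₁₀[0.000284 + 1.03e-05])² = 0.25/(-3.531)² = 0.02005.
Darcy-Weisbach: ΔP = f(L/D)(ρV²/2) = 0.02005·(144/0.409)·(792·9.53²/2) = 0.02005·352.1·3.597e+04 = 2.539e+05 Pa.
Q = ṁ/ρ = 991.7/792 = 1.252 m³/s.
Pumping power P = QΔP = 1.252·2.539e+05 = 317900 W = 318 kW.

P ≈ 318 kW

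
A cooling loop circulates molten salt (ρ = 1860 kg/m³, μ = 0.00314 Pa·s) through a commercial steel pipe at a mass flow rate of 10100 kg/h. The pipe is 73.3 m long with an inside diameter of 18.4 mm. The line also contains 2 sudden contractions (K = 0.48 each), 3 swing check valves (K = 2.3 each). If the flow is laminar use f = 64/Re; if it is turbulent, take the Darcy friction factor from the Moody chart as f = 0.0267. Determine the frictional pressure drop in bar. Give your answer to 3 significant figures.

ΔP ≈ 34.2 bar

ṁ = 10100 kg/h = 10100/3600 = 2.806 kg/s.
A = πD²/4 = π(0.0184)²/4 = 0.0002659 m²; mean velocity V = ṁ/(ρA) = 2.806/(1860 · 0.0002659) = 5.673 m/s.
Reynolds number Re = ρVD/μ = 1860 · 5.673 · 0.0184 / 0.00314 = 6.183e+04.
Re > 4000 → turbulent; use the Moody-chart value f = 0.0267.
Total minor-loss coefficient ΣK = 2·0.48 + 3·2.3 = 7.86.
ΔP = [f·L/D + ΣK]·(ρV²/2) = [0.0267·73.3/0.0184 + 7.86]·(1860·5.673²/2) = [106.4 + 7.86]·2.993e+04 = 3.418e+06 Pa.
ΔP = 3.418e+06 Pa = 34.2 bar.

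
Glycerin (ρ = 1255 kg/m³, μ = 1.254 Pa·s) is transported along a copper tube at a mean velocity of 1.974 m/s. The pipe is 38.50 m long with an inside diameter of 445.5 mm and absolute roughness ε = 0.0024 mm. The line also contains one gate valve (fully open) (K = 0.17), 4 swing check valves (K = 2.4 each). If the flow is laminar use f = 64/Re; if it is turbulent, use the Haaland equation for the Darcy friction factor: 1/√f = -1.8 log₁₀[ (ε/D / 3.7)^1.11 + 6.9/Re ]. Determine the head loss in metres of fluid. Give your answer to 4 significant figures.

Reynolds number Re = ρVD/μ = 1255 · 1.974 · 0.4455 / 1.25 = 880.1.
Re < 2300 → laminar flow, so f = 64/Re = 64/880.1 = 0.07272 (the turbulent correlation is not needed).
Total minor-loss coefficient ΣK = 1·0.17 + 4·2.4 = 9.77.
ΔP = [f·L/D + ΣK]·(ρV²/2) = [0.07272·38.5/0.4455 + 9.77]·(1255·1.974²/2) = [6.284 + 9.77]·2445 = 3.926e+04 Pa.
Head loss h_f = ΔP/(ρg) = 3.926e+04/(1255·9.81) = 3.188 m.

h_f ≈ 3.188 m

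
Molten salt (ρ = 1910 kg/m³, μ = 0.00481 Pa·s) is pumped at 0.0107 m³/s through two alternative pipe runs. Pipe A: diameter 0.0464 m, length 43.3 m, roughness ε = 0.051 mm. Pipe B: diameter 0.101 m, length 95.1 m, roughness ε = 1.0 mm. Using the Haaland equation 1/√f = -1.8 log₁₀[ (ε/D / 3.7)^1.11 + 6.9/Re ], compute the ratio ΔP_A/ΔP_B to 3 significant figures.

ΔP_A/ΔP_B ≈ 12.6

Pipe A: V = Q/A = 0.0107/0.001691 = 6.328 m/s; Re = 1.166e+05; ε/D = 0.0011; Haaland → f = 0.02203; ΔP_A = f(L/D)(ρV²/2) = 7.862e+05 Pa.
Pipe B: V = Q/A = 0.0107/0.008012 = 1.336 m/s; Re = 5.356e+04; ε/D = 0.0099; Haaland → f = 0.03889; ΔP_B = f(L/D)(ρV²/2) = 6.237e+04 Pa.
ΔP_A/ΔP_B = 7.862e+05/6.237e+04 = 12.6.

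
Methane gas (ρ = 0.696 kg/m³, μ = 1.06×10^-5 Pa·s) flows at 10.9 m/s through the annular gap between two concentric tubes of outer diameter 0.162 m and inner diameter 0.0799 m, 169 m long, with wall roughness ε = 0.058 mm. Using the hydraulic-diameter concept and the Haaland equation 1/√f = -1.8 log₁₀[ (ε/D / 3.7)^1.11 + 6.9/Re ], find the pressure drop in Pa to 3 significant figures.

ΔP ≈ 1900 Pa

Hydraulic diameter D_h = 4A/P = D_o - D_i = 0.162 - 0.0799 = 0.0821 m.
Re = ρVD_h/μ = 0.696·10.9·0.0821/1.06e-05 = 5.876e+04.
ε/D_h = 5.8e-05/0.0821 = 0.000706; Haaland gives 1/√f = -1.8 log₁₀[7.44e-05+0.000117] = 6.691, so f = 0.02234.
ΔP = f(L/D_h)(ρV²/2) = 0.02234·169/0.0821·41.35 = 1901 Pa.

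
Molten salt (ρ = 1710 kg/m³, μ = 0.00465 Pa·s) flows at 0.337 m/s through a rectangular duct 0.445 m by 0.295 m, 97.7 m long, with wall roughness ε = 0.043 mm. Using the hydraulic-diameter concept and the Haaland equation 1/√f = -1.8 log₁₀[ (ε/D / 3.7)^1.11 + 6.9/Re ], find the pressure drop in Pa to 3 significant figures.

Hydraulic diameter D_h = 4A/P = 4·(0.445·0.295)/(2·(0.445+0.295)) = 0.5251/1.48 = 0.3548 m.
Re = ρVD_h/μ = 1710·0.337·0.3548/0.00465 = 4.397e+04.
ε/D_h = 4.3e-05/0.3548 = 0.000121; Haaland gives 1/√f = -1.8 log₁₀[1.05e-05+0.000157] = 6.797, so f = 0.02165.
ΔP = f(L/D_h)(ρV²/2) = 0.02165·97.7/0.3548·97.1 = 578.8 Pa.

ΔP ≈ 579 Pa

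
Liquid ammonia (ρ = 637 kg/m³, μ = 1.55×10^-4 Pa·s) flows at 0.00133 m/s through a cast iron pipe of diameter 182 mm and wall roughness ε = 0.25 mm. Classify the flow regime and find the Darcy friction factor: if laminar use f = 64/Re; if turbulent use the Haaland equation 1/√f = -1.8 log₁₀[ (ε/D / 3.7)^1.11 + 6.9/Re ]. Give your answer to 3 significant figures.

Re = ρVD/μ = 637·0.00133·0.182/0.000155 = 994.8.
Re < 2300 → laminar, so f = 64/Re = 0.06434 (roughness is irrelevant in laminar flow).

f ≈ 0.0643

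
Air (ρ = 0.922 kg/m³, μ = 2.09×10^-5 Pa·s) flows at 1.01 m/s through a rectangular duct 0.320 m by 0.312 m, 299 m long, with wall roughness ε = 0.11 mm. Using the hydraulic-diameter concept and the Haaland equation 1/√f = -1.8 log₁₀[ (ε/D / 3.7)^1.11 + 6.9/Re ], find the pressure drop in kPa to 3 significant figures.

ΔP ≈ 0.0128 kPa

Hydraulic diameter D_h = 4A/P = 4·(0.32·0.312)/(2·(0.32+0.312)) = 0.3994/1.264 = 0.3159 m.
Re = ρVD_h/μ = 0.922·1.01·0.3159/2.09e-05 = 1.408e+04.
ε/D_h = 0.00011/0.3159 = 0.000348; Haaland gives 1/√f = -1.8 log₁₀[3.39e-05+0.00049] = 5.905, so f = 0.02868.
ΔP = f(L/D_h)(ρV²/2) = 0.02868·299/0.3159·0.4703 = 12.76 Pa.
ΔP = 0.0128 kPa.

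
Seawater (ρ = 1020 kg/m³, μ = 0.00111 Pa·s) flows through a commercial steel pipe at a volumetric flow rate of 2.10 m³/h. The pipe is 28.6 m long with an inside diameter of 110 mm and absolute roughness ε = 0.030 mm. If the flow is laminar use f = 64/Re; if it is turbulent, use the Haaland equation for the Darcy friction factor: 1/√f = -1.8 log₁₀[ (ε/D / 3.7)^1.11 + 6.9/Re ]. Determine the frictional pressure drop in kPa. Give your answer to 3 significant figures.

ΔP ≈ 0.0178 kPa

Q = 2.10 m³/h = 2.10/3600 = 0.0005833 m³/s.
Cross-sectional area A = πD²/4 = π(0.11)²/4 = 0.009503 m²; mean velocity V = Q/A = 0.0005833/0.009503 = 0.06138 m/s.
Reynolds number Re = ρVD/μ = 1020 · 0.06138 · 0.11 / 0.00111 = 6205.
Re > 4000 → turbulent. Relative roughness ε/D = 3e-05/0.11 = 0.000273. Haaland: 1/√f = -1.8 log₁₀[(0.000273/3.7)^1.11 + 6.9/6205] = -1.8 log₁₀[2.59e-05 + 0.00111] = 5.299, so f = 0.03561.
Darcy-Weisbach: ΔP = f(L/D)(ρV²/2) = 0.03561·(28.6/0.11)·(1020·0.06138²/2) = 0.03561·260·1.922 = 17.79 Pa.
ΔP = 17.79 Pa = 0.0178 kPa.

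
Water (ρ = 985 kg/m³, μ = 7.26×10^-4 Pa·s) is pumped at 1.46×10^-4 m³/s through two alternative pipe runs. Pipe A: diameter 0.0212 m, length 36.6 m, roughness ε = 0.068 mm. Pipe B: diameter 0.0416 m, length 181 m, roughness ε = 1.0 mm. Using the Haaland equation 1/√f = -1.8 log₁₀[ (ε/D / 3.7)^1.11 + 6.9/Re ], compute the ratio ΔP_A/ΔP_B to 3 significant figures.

Pipe A: V = Q/A = 0.000146/0.000353 = 0.4136 m/s; Re = 1.19e+04; ε/D = 0.00321; Haaland → f = 0.03409; ΔP_A = f(L/D)(ρV²/2) = 4958 Pa.
Pipe B: V = Q/A = 0.000146/0.001359 = 0.1074 m/s; Re = 6063; ε/D = 0.024; Haaland → f = 0.05772; ΔP_B = f(L/D)(ρV²/2) = 1427 Pa.
ΔP_A/ΔP_B = 4958/1427 = 3.47.

ΔP_A/ΔP_B ≈ 3.47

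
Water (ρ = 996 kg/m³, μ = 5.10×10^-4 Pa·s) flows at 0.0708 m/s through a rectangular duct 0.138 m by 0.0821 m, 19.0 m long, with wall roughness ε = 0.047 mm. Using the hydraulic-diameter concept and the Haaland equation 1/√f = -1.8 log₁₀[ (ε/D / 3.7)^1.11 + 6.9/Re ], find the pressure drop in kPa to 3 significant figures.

ΔP ≈ 0.0133 kPa

Hydraulic diameter D_h = 4A/P = 4·(0.138·0.0821)/(2·(0.138+0.0821)) = 0.04532/0.4402 = 0.103 m.
Re = ρVD_h/μ = 996·0.0708·0.103/0.00051 = 1.423e+04.
ε/D_h = 4.7e-05/0.103 = 0.000457; Haaland gives 1/√f = -1.8 log₁₀[4.58e-05+0.000485] = 5.895, so f = 0.02877.
ΔP = f(L/D_h)(ρV²/2) = 0.02877·19/0.103·2.496 = 13.26 Pa.
ΔP = 0.0133 kPa.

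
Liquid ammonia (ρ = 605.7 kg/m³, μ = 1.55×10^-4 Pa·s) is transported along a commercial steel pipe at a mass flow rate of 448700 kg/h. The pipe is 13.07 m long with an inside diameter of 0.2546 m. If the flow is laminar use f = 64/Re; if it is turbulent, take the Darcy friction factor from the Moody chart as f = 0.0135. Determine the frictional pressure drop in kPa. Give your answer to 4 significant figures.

ΔP ≈ 3.429 kPa

ṁ = 448700 kg/h = 448700/3600 = 124.6 kg/s.
A = πD²/4 = π(0.2546)²/4 = 0.05091 m²; mean velocity V = ṁ/(ρA) = 124.6/(605.7 · 0.05091) = 4.042 m/s.
Reynolds number Re = ρVD/μ = 605.7 · 4.042 · 0.2546 / 0.000155 = 4.021e+06.
Re > 4000 → turbulent; use the Moody-chart value f = 0.0135.
Darcy-Weisbach: ΔP = f(L/D)(ρV²/2) = 0.0135·(13.07/0.2546)·(605.7·4.042²/2) = 0.0135·51.34·4948 = 3429 Pa.
ΔP = 3429 Pa = 3.429 kPa.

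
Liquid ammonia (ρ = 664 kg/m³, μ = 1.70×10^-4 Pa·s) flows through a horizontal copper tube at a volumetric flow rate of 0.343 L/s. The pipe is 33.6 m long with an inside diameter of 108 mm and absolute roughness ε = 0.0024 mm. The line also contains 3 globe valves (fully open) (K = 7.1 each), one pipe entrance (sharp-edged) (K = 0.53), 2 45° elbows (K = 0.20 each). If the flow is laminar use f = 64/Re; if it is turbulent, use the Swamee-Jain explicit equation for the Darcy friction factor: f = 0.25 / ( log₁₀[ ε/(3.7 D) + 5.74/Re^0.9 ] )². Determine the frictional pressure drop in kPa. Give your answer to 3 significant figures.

Q = 0.343 L/s = 0.343/1000 = 0.000343 m³/s.
Cross-sectional area A = πD²/4 = π(0.108)²/4 = 0.009161 m²; mean velocity V = Q/A = 0.000343/0.009161 = 0.03744 m/s.
Reynolds number Re = ρVD/μ = 664 · 0.03744 · 0.108 / 0.00017 = 1.579e+04.
Re > 4000 → turbulent. Relative roughness ε/D = 2.4e-06/0.108 = 2.22e-05. Swamee-Jain: f = 0.25/(log₁₀[2.22e-05/3.7 + 5.74/1.579e+04^0.9])² = 0.25/(log₁₀[6.01e-06 + 0.000956])² = 0.25/(-3.017)² = 0.02747.
Total minor-loss coefficient ΣK = 3·7.1 + 1·0.53 + 2·0.2 = 22.2.
ΔP = [f·L/D + ΣK]·(ρV²/2) = [0.02747·33.6/0.108 + 22.2]·(664·0.03744²/2) = [8.545 + 22.2]·0.4654 = 14.32 Pa.
ΔP = 14.32 Pa = 0.0143 kPa.

ΔP ≈ 0.0143 kPa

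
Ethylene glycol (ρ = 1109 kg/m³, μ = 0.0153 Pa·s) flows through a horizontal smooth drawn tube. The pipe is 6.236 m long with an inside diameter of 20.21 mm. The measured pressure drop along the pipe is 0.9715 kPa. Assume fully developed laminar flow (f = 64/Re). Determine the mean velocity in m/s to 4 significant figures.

For laminar flow, f = 64/Re with Re = ρVD/μ, so Darcy-Weisbach reduces to ΔP = 32μLV/D². Solving for V: V = ΔP·D²/(32μL) = 971.5·(0.02021)²/(32·0.0153·6.236) = 0.13 m/s.
Check: Re = ρVD/μ = 1109·0.13·0.02021/0.0153 = 190.4 < 2300, so the laminar assumption holds.

V ≈ 0.1300 m/s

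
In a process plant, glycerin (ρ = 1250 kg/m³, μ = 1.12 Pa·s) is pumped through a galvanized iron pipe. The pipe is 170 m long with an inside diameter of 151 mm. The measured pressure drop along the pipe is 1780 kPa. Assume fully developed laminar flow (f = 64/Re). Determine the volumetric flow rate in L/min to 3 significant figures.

For laminar flow, f = 64/Re with Re = ρVD/μ, so Darcy-Weisbach reduces to ΔP = 32μLV/D². Solving for V: V = ΔP·D²/(32μL) = 1.78e+06·(0.151)²/(32·1.12·170) = 6.661 m/s.
Check: Re = ρVD/μ = 1250·6.661·0.151/1.12 = 1123 < 2300, so the laminar assumption holds.
Q = V·A = 6.661·(π/4·0.151²) = 0.1193 m³/s = 7160 L/min.

Q ≈ 7160 L/min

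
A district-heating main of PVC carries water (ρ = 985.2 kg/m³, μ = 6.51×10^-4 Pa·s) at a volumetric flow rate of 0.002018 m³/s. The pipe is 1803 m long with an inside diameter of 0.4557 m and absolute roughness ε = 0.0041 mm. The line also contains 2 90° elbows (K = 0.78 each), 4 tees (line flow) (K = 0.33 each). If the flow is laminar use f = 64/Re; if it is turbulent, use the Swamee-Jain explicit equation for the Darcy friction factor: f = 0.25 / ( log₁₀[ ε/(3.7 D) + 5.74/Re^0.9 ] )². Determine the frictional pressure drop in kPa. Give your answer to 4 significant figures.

Cross-sectional area A = πD²/4 = π(0.4557)²/4 = 0.1631 m²; mean velocity V = Q/A = 0.002018/0.1631 = 0.01237 m/s.
Reynolds number Re = ρVD/μ = 985.2 · 0.01237 · 0.4557 / 0.000651 = 8533.
Re > 4000 → turbulent. Relative roughness ε/D = 4.1e-06/0.4557 = 9e-06. Swamee-Jain: f = 0.25/(log₁₀[9e-06/3.7 + 5.74/8533^0.9])² = 0.25/(log₁₀[2.43e-06 + 0.00166])² = 0.25/(-2.778)² = 0.03238.
Total minor-loss coefficient ΣK = 2·0.78 + 4·0.33 = 2.88.
ΔP = [f·L/D + ΣK]·(ρV²/2) = [0.03238·1803/0.4557 + 2.88]·(985.2·0.01237²/2) = [128.1 + 2.88]·0.07541 = 9.88 Pa.
ΔP = 9.88 Pa = 0.009880 kPa.

ΔP ≈ 0.009880 kPa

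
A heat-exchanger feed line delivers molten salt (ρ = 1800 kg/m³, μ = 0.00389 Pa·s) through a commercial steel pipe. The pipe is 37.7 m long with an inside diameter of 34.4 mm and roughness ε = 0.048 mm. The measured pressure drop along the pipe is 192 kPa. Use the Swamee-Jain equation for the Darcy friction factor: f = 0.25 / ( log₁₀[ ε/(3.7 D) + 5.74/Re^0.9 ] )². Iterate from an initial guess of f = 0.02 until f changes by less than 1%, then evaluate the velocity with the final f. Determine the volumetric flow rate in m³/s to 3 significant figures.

Q ≈ 0.00256 m³/s

Rearranging Darcy-Weisbach: V = √(2·ΔP·D/(f·L·ρ)). With ε/D = 4.8e-05/0.0344 = 0.0014, iterate starting from f = 0.02:
  f = 0.02 → V = √(2·1.92e+05·0.0344/(0.02·37.7·1800)) = 3.12 m/s; Re = ρVD/μ = 4.966e+04; f → 0.02529
  f = 0.02529 → V = 2.774 m/s; Re = 4.416e+04; f → 0.02566
  f = 0.02566 → V = 2.754 m/s; Re = 4.384e+04; f → 0.02568
Converged (Δf/f < 1%). With the final f = 0.02568: V = √(2·1.92e+05·0.0344/(0.02568·37.7·1800)) = 2.753 m/s.
Q = V·A = 2.753·(π/4·0.0344²) = 0.002559 m³/s = 0.00256 m³/s.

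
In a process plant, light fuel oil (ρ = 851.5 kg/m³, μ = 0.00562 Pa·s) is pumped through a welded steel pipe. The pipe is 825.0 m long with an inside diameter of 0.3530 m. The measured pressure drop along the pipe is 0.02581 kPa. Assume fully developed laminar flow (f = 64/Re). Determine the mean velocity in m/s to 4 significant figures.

V ≈ 0.02168 m/s

For laminar flow, f = 64/Re with Re = ρVD/μ, so Darcy-Weisbach reduces to ΔP = 32μLV/D². Solving for V: V = ΔP·D²/(32μL) = 25.81·(0.353)²/(32·0.00562·825) = 0.02168 m/s.
Check: Re = ρVD/μ = 851.5·0.02168·0.353/0.00562 = 1159 < 2300, so the laminar assumption holds.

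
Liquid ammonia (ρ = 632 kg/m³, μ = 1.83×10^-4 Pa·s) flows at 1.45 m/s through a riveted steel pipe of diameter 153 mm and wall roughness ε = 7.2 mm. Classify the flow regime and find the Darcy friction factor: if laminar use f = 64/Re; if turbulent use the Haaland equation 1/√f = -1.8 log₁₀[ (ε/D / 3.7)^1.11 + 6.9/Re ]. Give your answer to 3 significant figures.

f ≈ 0.0697

Re = ρVD/μ = 632·1.45·0.153/0.000183 = 7.662e+05.
Re > 4000 → turbulent. ε/D = 0.0072/0.153 = 0.0471; Haaland: 1/√f = -1.8 log₁₀[0.00787 + 9.01e-06] = 3.786, so f = 0.06975.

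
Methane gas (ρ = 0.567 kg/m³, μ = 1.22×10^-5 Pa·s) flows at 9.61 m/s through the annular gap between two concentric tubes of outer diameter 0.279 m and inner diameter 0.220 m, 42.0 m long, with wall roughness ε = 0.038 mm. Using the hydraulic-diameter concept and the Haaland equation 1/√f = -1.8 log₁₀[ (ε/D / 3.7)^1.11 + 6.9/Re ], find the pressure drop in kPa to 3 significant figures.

ΔP ≈ 0.474 kPa

Hydraulic diameter D_h = 4A/P = D_o - D_i = 0.279 - 0.22 = 0.059 m.
Re = ρVD_h/μ = 0.567·9.61·0.059/1.22e-05 = 2.635e+04.
ε/D_h = 3.8e-05/0.059 = 0.000644; Haaland gives 1/√f = -1.8 log₁₀[6.72e-05+0.000262] = 6.269, so f = 0.02545.
ΔP = f(L/D_h)(ρV²/2) = 0.02545·42/0.059·26.18 = 474.2 Pa.
ΔP = 0.474 kPa.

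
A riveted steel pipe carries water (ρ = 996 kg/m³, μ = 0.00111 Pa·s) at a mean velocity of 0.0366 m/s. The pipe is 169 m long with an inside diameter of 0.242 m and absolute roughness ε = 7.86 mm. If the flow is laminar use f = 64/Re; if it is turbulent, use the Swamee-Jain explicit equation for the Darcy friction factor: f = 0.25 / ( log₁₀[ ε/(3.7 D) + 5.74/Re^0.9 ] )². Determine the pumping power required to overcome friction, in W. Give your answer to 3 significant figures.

P ≈ 0.0502 W

Reynolds number Re = ρVD/μ = 996 · 0.0366 · 0.242 / 0.00111 = 7948.
Re > 4000 → turbulent. Relative roughness ε/D = 0.00786/0.242 = 0.0325. Swamee-Jain: f = 0.25/(log₁₀[0.0325/3.7 + 5.74/7948^0.9])² = 0.25/(log₁₀[0.00878 + 0.00177])² = 0.25/(-1.977)² = 0.06398.
Darcy-Weisbach: ΔP = f(L/D)(ρV²/2) = 0.06398·(169/0.242)·(996·0.0366²/2) = 0.06398·698.3·0.6671 = 29.81 Pa.
Q = V·A = 0.0366·0.046 = 0.001683 m³/s.
Pumping power P = QΔP = 0.001683·29.81 = 0.05018 W = 0.0502 W.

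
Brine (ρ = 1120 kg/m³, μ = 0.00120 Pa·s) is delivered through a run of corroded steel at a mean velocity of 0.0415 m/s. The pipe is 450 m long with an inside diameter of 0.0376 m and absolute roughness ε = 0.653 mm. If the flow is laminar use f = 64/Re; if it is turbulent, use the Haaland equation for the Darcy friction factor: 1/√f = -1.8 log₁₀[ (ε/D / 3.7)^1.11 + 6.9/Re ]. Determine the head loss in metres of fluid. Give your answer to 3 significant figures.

h_f ≈ 0.0462 m

Reynolds number Re = ρVD/μ = 1120 · 0.0415 · 0.0376 / 0.0012 = 1456.
Re < 2300 → laminar flow, so f = 64/Re = 64/1456 = 0.04394 (the turbulent correlation is not needed).
Darcy-Weisbach: ΔP = f(L/D)(ρV²/2) = 0.04394·(450/0.0376)·(1120·0.0415²/2) = 0.04394·1.197e+04·0.9645 = 507.2 Pa.
Head loss h_f = ΔP/(ρg) = 507.2/(1120·9.81) = 0.0462 m.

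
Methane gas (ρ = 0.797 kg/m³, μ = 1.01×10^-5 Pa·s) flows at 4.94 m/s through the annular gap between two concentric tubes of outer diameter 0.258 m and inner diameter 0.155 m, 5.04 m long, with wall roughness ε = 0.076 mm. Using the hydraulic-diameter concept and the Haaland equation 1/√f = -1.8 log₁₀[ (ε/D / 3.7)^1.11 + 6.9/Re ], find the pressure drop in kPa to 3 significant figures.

ΔP ≈ 0.0113 kPa

Hydraulic diameter D_h = 4A/P = D_o - D_i = 0.258 - 0.155 = 0.103 m.
Re = ρVD_h/μ = 0.797·4.94·0.103/1.01e-05 = 4.015e+04.
ε/D_h = 7.6e-05/0.103 = 0.000738; Haaland gives 1/√f = -1.8 log₁₀[7.81e-05+0.000172] = 6.484, so f = 0.02379.
ΔP = f(L/D_h)(ρV²/2) = 0.02379·5.04/0.103·9.725 = 11.32 Pa.
ΔP = 0.0113 kPa.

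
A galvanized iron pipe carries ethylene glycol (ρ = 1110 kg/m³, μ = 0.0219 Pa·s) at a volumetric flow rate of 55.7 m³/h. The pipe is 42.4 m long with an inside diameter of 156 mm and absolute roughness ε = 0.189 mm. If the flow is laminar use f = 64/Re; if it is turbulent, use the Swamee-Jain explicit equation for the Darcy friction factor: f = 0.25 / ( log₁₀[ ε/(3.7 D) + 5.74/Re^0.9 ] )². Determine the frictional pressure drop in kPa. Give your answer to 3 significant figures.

ΔP ≈ 3.64 kPa

Q = 55.7 m³/h = 55.7/3600 = 0.01547 m³/s.
Cross-sectional area A = πD²/4 = π(0.156)²/4 = 0.01911 m²; mean velocity V = Q/A = 0.01547/0.01911 = 0.8095 m/s.
Reynolds number Re = ρVD/μ = 1110 · 0.8095 · 0.156 / 0.0219 = 6401.
Re > 4000 → turbulent. Relative roughness ε/D = 0.000189/0.156 = 0.00121. Swamee-Jain: f = 0.25/(log₁₀[0.00121/3.7 + 5.74/6401^0.9])² = 0.25/(log₁₀[0.000327 + 0.00215])² = 0.25/(-2.605)² = 0.03683.
Darcy-Weisbach: ΔP = f(L/D)(ρV²/2) = 0.03683·(42.4/0.156)·(1110·0.8095²/2) = 0.03683·271.8·363.7 = 3641 Pa.
ΔP = 3641 Pa = 3.64 kPa.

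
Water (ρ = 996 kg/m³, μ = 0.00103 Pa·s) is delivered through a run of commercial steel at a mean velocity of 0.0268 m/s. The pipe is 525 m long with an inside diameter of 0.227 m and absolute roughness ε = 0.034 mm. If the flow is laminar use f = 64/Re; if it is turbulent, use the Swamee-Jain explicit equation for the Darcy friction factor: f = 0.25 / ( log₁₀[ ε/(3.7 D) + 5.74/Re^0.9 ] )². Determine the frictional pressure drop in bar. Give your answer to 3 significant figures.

Reynolds number Re = ρVD/μ = 996 · 0.0268 · 0.227 / 0.00103 = 5883.
Re > 4000 → turbulent. Relative roughness ε/D = 3.4e-05/0.227 = 0.00015. Swamee-Jain: f = 0.25/(log₁₀[0.00015/3.7 + 5.74/5883^0.9])² = 0.25/(log₁₀[4.05e-05 + 0.00232])² = 0.25/(-2.626)² = 0.03625.
Darcy-Weisbach: ΔP = f(L/D)(ρV²/2) = 0.03625·(525/0.227)·(996·0.0268²/2) = 0.03625·2313·0.3577 = 29.99 Pa.
ΔP = 29.99 Pa = 3.00×10^-4 bar.

ΔP ≈ 3.00×10^-4 bar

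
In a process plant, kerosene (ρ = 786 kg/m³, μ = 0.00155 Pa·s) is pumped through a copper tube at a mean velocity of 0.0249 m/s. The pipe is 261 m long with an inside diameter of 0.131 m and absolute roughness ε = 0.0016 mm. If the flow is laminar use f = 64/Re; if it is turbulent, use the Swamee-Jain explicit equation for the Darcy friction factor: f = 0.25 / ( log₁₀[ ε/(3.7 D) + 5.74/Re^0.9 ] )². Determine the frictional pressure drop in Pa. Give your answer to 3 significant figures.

ΔP ≈ 18.8 Pa

Reynolds number Re = ρVD/μ = 786 · 0.0249 · 0.131 / 0.00155 = 1654.
Re < 2300 → laminar flow, so f = 64/Re = 64/1654 = 0.03869 (the turbulent correlation is not needed).
Darcy-Weisbach: ΔP = f(L/D)(ρV²/2) = 0.03869·(261/0.131)·(786·0.0249²/2) = 0.03869·1992·0.2437 = 18.78 Pa.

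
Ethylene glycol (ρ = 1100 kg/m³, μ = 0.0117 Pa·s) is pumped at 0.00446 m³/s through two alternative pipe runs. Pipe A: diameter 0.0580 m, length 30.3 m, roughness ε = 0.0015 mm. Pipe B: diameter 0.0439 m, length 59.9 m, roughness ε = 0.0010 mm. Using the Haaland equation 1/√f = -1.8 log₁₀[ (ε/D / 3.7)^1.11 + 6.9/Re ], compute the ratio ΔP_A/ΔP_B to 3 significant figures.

Pipe A: V = Q/A = 0.00446/0.002642 = 1.688 m/s; Re = 9205; ε/D = 2.59e-05; Haaland → f = 0.03162; ΔP_A = f(L/D)(ρV²/2) = 2.589e+04 Pa.
Pipe B: V = Q/A = 0.00446/0.001514 = 2.947 m/s; Re = 1.216e+04; ε/D = 2.28e-05; Haaland → f = 0.02931; ΔP_B = f(L/D)(ρV²/2) = 1.91e+05 Pa.
ΔP_A/ΔP_B = 2.589e+04/1.91e+05 = 0.136.

ΔP_A/ΔP_B ≈ 0.136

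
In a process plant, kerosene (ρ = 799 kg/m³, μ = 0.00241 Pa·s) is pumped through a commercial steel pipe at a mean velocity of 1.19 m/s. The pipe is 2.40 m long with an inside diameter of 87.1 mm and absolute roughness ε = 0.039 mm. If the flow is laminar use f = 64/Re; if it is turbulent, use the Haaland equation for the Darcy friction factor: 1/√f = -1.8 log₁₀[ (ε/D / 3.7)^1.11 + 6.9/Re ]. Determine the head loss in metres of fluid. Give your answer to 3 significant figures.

Reynolds number Re = ρVD/μ = 799 · 1.19 · 0.0871 / 0.00241 = 3.436e+04.
Re > 4000 → turbulent. Relative roughness ε/D = 3.9e-05/0.0871 = 0.000448. Haaland: 1/√f = -1.8 log₁₀[(0.000448/3.7)^1.11 + 6.9/3.436e+04] = -1.8 log₁₀[4.49e-05 + 0.000201] = 6.497, so f = 0.02369.
Darcy-Weisbach: ΔP = f(L/D)(ρV²/2) = 0.02369·(2.4/0.0871)·(799·1.19²/2) = 0.02369·27.55·565.7 = 369.3 Pa.
Head loss h_f = ΔP/(ρg) = 369.3/(799·9.81) = 0.0471 m.

h_f ≈ 0.0471 m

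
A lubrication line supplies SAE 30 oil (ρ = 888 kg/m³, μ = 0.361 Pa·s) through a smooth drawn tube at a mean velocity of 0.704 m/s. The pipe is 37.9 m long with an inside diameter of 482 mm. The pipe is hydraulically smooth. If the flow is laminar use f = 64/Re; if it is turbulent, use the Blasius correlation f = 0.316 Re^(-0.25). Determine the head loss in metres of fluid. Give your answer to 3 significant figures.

Reynolds number Re = ρVD/μ = 888 · 0.704 · 0.482 / 0.361 = 834.7.
Re < 2300 → laminar flow, so f = 64/Re = 64/834.7 = 0.07668 (the turbulent correlation is not needed).
Darcy-Weisbach: ΔP = f(L/D)(ρV²/2) = 0.07668·(37.9/0.482)·(888·0.704²/2) = 0.07668·78.63·220.1 = 1327 Pa.
Head loss h_f = ΔP/(ρg) = 1327/(888·9.81) = 0.152 m.

h_f ≈ 0.152 m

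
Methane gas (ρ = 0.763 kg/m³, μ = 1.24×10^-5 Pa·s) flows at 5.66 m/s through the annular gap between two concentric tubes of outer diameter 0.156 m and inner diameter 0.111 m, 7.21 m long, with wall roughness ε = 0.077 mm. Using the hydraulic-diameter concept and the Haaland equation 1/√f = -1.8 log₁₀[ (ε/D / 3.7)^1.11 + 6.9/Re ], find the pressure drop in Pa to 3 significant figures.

ΔP ≈ 59.2 Pa

Hydraulic diameter D_h = 4A/P = D_o - D_i = 0.156 - 0.111 = 0.045 m.
Re = ρVD_h/μ = 0.763·5.66·0.045/1.24e-05 = 1.567e+04.
ε/D_h = 7.7e-05/0.045 = 0.00171; Haaland gives 1/√f = -1.8 log₁₀[0.000199+0.00044] = 5.75, so f = 0.03024.
ΔP = f(L/D_h)(ρV²/2) = 0.03024·7.21/0.045·12.22 = 59.22 Pa.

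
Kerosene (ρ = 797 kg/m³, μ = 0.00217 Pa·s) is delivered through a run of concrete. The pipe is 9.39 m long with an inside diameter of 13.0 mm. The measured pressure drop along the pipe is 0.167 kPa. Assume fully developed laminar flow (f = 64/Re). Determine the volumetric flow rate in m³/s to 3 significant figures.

Q ≈ 5.75×10^-6 m³/s

For laminar flow, f = 64/Re with Re = ρVD/μ, so Darcy-Weisbach reduces to ΔP = 32μLV/D². Solving for V: V = ΔP·D²/(32μL) = 167·(0.013)²/(32·0.00217·9.39) = 0.04328 m/s.
Check: Re = ρVD/μ = 797·0.04328·0.013/0.00217 = 206.7 < 2300, so the laminar assumption holds.
Q = V·A = 0.04328·(π/4·0.013²) = 5.745e-06 m³/s = 5.75×10^-6 m³/s.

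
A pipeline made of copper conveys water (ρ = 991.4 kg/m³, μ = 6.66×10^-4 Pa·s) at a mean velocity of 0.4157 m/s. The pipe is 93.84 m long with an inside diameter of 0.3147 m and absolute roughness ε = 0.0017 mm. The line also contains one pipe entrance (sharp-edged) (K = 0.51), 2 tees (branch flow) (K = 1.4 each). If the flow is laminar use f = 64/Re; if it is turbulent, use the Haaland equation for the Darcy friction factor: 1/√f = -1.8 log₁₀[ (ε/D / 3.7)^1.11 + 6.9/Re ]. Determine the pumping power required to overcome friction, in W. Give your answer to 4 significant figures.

Reynolds number Re = ρVD/μ = 991.4 · 0.4157 · 0.3147 / 0.000666 = 1.947e+05.
Re > 4000 → turbulent. Relative roughness ε/D = 1.7e-06/0.3147 = 5.4e-06. Haaland: 1/√f = -1.8 log₁₀[(5.4e-06/3.7)^1.11 + 6.9/1.947e+05] = -1.8 log₁₀[3.33e-07 + 3.54e-05] = 8.004, so f = 0.01561.
Total minor-loss coefficient ΣK = 1·0.51 + 2·1.4 = 3.31.
ΔP = [f·L/D + ΣK]·(ρV²/2) = [0.01561·93.84/0.3147 + 3.31]·(991.4·0.4157²/2) = [4.655 + 3.31]·85.66 = 682.3 Pa.
Q = V·A = 0.4157·0.07778 = 0.03233 m³/s.
Pumping power P = QΔP = 0.03233·682.3 = 22.061 W = 22.06 W.

P ≈ 22.06 W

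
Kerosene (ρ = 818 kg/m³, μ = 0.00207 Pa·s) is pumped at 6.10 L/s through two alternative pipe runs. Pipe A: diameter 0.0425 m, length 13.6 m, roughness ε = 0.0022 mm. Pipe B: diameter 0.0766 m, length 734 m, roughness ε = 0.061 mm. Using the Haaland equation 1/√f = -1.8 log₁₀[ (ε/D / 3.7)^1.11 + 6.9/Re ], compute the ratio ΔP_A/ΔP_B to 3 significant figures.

ΔP_A/ΔP_B ≈ 0.284

Pipe A: V = Q/A = 0.0061/0.001419 = 4.3 m/s; Re = 7.222e+04; ε/D = 5.18e-05; Haaland → f = 0.01927; ΔP_A = f(L/D)(ρV²/2) = 4.664e+04 Pa.
Pipe B: V = Q/A = 0.0061/0.004608 = 1.324 m/s; Re = 4.007e+04; ε/D = 0.000796; Haaland → f = 0.02395; ΔP_B = f(L/D)(ρV²/2) = 1.645e+05 Pa.
ΔP_A/ΔP_B = 4.664e+04/1.645e+05 = 0.284.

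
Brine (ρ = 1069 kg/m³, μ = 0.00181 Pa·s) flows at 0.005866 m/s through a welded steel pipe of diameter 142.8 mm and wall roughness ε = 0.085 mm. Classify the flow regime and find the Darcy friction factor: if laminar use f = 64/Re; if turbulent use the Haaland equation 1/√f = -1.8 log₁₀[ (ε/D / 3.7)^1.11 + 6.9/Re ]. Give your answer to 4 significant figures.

Re = ρVD/μ = 1069·0.005866·0.1428/0.00181 = 494.7.
Re < 2300 → laminar, so f = 64/Re = 0.1294 (roughness is irrelevant in laminar flow).

f ≈ 0.1294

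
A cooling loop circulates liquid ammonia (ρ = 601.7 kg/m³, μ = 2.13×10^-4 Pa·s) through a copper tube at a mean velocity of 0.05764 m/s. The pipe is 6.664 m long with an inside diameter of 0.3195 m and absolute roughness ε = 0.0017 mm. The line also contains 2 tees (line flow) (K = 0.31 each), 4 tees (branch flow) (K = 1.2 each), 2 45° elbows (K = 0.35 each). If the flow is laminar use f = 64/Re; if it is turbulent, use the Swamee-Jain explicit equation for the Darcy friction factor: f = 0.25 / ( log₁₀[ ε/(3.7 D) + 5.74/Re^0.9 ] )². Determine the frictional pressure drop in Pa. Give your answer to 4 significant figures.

ΔP ≈ 6.547 Pa

Reynolds number Re = ρVD/μ = 601.7 · 0.05764 · 0.3195 / 0.000213 = 5.202e+04.
Re > 4000 → turbulent. Relative roughness ε/D = 1.7e-06/0.3195 = 5.32e-06. Swamee-Jain: f = 0.25/(log₁₀[5.32e-06/3.7 + 5.74/5.202e+04^0.9])² = 0.25/(log₁₀[1.44e-06 + 0.000327])² = 0.25/(-3.484)² = 0.0206.
Total minor-loss coefficient ΣK = 2·0.31 + 4·1.2 + 2·0.35 = 6.12.
ΔP = [f·L/D + ΣK]·(ρV²/2) = [0.0206·6.664/0.3195 + 6.12]·(601.7·0.05764²/2) = [0.4296 + 6.12]·0.9995 = 6.547 Pa.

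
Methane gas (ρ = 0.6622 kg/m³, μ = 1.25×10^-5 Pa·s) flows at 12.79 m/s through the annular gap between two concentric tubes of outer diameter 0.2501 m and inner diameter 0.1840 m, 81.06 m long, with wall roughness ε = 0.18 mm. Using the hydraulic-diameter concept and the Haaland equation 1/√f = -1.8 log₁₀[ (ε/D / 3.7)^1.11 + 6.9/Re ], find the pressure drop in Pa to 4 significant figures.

ΔP ≈ 1868 Pa

Hydraulic diameter D_h = 4A/P = D_o - D_i = 0.2501 - 0.184 = 0.0661 m.
Re = ρVD_h/μ = 0.6622·12.79·0.0661/1.25e-05 = 4.479e+04.
ε/D_h = 0.00018/0.0661 = 0.00272; Haaland gives 1/√f = -1.8 log₁₀[0.000333+0.000154] = 5.963, so f = 0.02813.
ΔP = f(L/D_h)(ρV²/2) = 0.02813·81.06/0.0661·54.16 = 1868 Pa.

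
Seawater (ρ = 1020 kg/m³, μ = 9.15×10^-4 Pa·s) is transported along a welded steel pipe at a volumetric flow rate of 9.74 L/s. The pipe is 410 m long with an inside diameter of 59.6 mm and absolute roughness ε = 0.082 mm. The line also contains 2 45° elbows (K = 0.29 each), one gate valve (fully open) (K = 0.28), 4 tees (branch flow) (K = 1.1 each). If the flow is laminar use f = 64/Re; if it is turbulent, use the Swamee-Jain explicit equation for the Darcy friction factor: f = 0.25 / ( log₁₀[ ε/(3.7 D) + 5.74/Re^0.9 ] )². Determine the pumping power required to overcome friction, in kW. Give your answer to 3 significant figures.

P ≈ 9.65 kW

Q = 9.74 L/s = 9.74/1000 = 0.00974 m³/s.
Cross-sectional area A = πD²/4 = π(0.0596)²/4 = 0.00279 m²; mean velocity V = Q/A = 0.00974/0.00279 = 3.491 m/s.
Reynolds number Re = ρVD/μ = 1020 · 3.491 · 0.0596 / 0.000915 = 2.32e+05.
Re > 4000 → turbulent. Relative roughness ε/D = 8.2e-05/0.0596 = 0.00138. Swamee-Jain: f = 0.25/(log₁₀[0.00138/3.7 + 5.74/2.32e+05^0.9])² = 0.25/(log₁₀[0.000372 + 8.51e-05])² = 0.25/(-3.34)² = 0.02241.
Total minor-loss coefficient ΣK = 2·0.29 + 1·0.28 + 4·1.1 = 5.26.
ΔP = [f·L/D + ΣK]·(ρV²/2) = [0.02241·410/0.0596 + 5.26]·(1020·3.491²/2) = [154.2 + 5.26]·6216 = 9.909e+05 Pa.
Pumping power P = QΔP = 0.00974·9.909e+05 = 9652 W = 9.65 kW.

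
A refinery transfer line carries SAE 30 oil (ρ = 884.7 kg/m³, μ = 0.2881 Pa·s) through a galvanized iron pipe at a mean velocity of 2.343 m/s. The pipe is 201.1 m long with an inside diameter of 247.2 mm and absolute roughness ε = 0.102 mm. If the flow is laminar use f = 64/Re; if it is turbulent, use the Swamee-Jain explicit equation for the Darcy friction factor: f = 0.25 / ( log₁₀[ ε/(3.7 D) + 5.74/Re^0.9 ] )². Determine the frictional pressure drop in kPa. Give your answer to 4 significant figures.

Reynolds number Re = ρVD/μ = 884.7 · 2.343 · 0.2472 / 0.288 = 1779.
Re < 2300 → laminar flow, so f = 64/Re = 64/1779 = 0.03598 (the turbulent correlation is not needed).
Darcy-Weisbach: ΔP = f(L/D)(ρV²/2) = 0.03598·(201.1/0.2472)·(884.7·2.343²/2) = 0.03598·813.5·2428 = 7.109e+04 Pa.
ΔP = 7.109e+04 Pa = 71.09 kPa.

ΔP ≈ 71.09 kPa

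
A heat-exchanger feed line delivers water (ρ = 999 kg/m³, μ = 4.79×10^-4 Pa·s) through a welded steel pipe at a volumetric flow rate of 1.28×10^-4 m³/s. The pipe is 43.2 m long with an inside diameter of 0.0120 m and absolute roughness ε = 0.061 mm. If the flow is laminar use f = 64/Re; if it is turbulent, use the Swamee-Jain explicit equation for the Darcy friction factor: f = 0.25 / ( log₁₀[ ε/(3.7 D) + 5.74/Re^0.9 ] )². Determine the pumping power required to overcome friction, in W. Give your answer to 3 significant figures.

P ≈ 10.0 W

Cross-sectional area A = πD²/4 = π(0.012)²/4 = 0.0001131 m²; mean velocity V = Q/A = 0.000128/0.0001131 = 1.132 m/s.
Reynolds number Re = ρVD/μ = 999 · 1.132 · 0.012 / 0.000479 = 2.832e+04.
Re > 4000 → turbulent. Relative roughness ε/D = 6.1e-05/0.012 = 0.00508. Swamee-Jain: f = 0.25/(log₁₀[0.00508/3.7 + 5.74/2.832e+04^0.9])² = 0.25/(log₁₀[0.00137 + 0.000565])² = 0.25/(-2.712)² = 0.03398.
Darcy-Weisbach: ΔP = f(L/D)(ρV²/2) = 0.03398·(43.2/0.012)·(999·1.132²/2) = 0.03398·3600·639.8 = 7.826e+04 Pa.
Pumping power P = QΔP = 0.000128·7.826e+04 = 10.02 W = 10.0 W.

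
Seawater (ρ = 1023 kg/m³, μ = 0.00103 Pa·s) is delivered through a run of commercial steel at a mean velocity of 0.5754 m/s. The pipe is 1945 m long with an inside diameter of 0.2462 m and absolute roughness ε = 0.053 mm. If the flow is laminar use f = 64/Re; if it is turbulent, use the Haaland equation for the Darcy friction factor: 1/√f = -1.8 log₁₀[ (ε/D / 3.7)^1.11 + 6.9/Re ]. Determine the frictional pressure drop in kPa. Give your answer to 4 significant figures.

ΔP ≈ 23.84 kPa

Reynolds number Re = ρVD/μ = 1023 · 0.5754 · 0.2462 / 0.00103 = 1.407e+05.
Re > 4000 → turbulent. Relative roughness ε/D = 5.3e-05/0.2462 = 0.000215. Haaland: 1/√f = -1.8 log₁₀[(0.000215/3.7)^1.11 + 6.9/1.407e+05] = -1.8 log₁₀[1.99e-05 + 4.9e-05] = 7.491, so f = 0.01782.
Darcy-Weisbach: ΔP = f(L/D)(ρV²/2) = 0.01782·(1945/0.2462)·(1023·0.5754²/2) = 0.01782·7900·169.4 = 2.384e+04 Pa.
ΔP = 2.384e+04 Pa = 23.84 kPa.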